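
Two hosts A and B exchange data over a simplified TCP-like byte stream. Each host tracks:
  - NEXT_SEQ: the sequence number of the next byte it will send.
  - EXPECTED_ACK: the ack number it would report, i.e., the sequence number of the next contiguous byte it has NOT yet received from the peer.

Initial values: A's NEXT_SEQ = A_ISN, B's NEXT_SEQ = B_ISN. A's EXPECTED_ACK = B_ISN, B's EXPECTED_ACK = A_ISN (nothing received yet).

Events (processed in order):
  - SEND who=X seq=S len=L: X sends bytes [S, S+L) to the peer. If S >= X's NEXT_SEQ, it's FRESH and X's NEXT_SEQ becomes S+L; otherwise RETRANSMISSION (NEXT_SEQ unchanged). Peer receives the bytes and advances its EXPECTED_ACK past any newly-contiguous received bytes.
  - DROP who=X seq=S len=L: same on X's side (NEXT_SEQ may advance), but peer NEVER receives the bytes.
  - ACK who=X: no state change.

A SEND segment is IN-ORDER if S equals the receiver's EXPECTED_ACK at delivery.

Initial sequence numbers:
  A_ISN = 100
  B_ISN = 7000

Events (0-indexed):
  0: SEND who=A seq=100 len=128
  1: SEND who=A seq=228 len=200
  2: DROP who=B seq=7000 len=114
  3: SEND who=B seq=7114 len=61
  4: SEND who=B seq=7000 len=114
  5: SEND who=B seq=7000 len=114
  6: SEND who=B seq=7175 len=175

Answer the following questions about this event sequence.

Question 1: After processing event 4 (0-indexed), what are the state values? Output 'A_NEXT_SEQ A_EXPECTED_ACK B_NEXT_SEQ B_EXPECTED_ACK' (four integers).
After event 0: A_seq=228 A_ack=7000 B_seq=7000 B_ack=228
After event 1: A_seq=428 A_ack=7000 B_seq=7000 B_ack=428
After event 2: A_seq=428 A_ack=7000 B_seq=7114 B_ack=428
After event 3: A_seq=428 A_ack=7000 B_seq=7175 B_ack=428
After event 4: A_seq=428 A_ack=7175 B_seq=7175 B_ack=428

428 7175 7175 428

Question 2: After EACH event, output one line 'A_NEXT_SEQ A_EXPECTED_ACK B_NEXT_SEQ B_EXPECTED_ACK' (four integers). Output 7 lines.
228 7000 7000 228
428 7000 7000 428
428 7000 7114 428
428 7000 7175 428
428 7175 7175 428
428 7175 7175 428
428 7350 7350 428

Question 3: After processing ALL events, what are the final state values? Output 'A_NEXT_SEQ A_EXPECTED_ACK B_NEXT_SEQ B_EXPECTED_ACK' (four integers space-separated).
Answer: 428 7350 7350 428

Derivation:
After event 0: A_seq=228 A_ack=7000 B_seq=7000 B_ack=228
After event 1: A_seq=428 A_ack=7000 B_seq=7000 B_ack=428
After event 2: A_seq=428 A_ack=7000 B_seq=7114 B_ack=428
After event 3: A_seq=428 A_ack=7000 B_seq=7175 B_ack=428
After event 4: A_seq=428 A_ack=7175 B_seq=7175 B_ack=428
After event 5: A_seq=428 A_ack=7175 B_seq=7175 B_ack=428
After event 6: A_seq=428 A_ack=7350 B_seq=7350 B_ack=428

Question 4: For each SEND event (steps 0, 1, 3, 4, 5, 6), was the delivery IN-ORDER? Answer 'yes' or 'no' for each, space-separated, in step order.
Answer: yes yes no yes no yes

Derivation:
Step 0: SEND seq=100 -> in-order
Step 1: SEND seq=228 -> in-order
Step 3: SEND seq=7114 -> out-of-order
Step 4: SEND seq=7000 -> in-order
Step 5: SEND seq=7000 -> out-of-order
Step 6: SEND seq=7175 -> in-order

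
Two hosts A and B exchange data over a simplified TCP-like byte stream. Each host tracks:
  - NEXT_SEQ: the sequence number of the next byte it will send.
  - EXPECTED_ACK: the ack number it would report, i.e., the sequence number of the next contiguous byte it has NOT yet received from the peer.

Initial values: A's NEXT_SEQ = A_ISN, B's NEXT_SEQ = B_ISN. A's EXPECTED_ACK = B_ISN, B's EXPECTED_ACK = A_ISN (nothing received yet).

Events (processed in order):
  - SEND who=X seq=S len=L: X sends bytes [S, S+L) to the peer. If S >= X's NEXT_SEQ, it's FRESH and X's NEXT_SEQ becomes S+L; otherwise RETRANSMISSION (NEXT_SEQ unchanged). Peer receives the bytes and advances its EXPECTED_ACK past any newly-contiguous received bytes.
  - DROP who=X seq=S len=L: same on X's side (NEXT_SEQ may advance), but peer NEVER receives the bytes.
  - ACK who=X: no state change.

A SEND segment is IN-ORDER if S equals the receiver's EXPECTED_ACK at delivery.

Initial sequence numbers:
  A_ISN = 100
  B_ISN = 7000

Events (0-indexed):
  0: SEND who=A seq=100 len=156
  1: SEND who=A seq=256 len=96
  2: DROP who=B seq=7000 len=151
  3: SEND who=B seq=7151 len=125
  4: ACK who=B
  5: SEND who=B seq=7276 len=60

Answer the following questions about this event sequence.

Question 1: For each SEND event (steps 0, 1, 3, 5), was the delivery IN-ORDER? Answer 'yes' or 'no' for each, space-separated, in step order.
Step 0: SEND seq=100 -> in-order
Step 1: SEND seq=256 -> in-order
Step 3: SEND seq=7151 -> out-of-order
Step 5: SEND seq=7276 -> out-of-order

Answer: yes yes no no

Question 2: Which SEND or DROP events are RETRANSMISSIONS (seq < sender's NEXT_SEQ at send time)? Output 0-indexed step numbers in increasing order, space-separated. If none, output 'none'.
Step 0: SEND seq=100 -> fresh
Step 1: SEND seq=256 -> fresh
Step 2: DROP seq=7000 -> fresh
Step 3: SEND seq=7151 -> fresh
Step 5: SEND seq=7276 -> fresh

Answer: none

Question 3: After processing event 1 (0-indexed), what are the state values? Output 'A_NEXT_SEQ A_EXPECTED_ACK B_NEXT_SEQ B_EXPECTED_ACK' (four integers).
After event 0: A_seq=256 A_ack=7000 B_seq=7000 B_ack=256
After event 1: A_seq=352 A_ack=7000 B_seq=7000 B_ack=352

352 7000 7000 352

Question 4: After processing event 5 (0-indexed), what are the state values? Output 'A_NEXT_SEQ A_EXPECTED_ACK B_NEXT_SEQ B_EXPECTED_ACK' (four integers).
After event 0: A_seq=256 A_ack=7000 B_seq=7000 B_ack=256
After event 1: A_seq=352 A_ack=7000 B_seq=7000 B_ack=352
After event 2: A_seq=352 A_ack=7000 B_seq=7151 B_ack=352
After event 3: A_seq=352 A_ack=7000 B_seq=7276 B_ack=352
After event 4: A_seq=352 A_ack=7000 B_seq=7276 B_ack=352
After event 5: A_seq=352 A_ack=7000 B_seq=7336 B_ack=352

352 7000 7336 352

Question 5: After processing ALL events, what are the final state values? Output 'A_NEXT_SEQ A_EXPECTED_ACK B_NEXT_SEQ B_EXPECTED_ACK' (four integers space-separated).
Answer: 352 7000 7336 352

Derivation:
After event 0: A_seq=256 A_ack=7000 B_seq=7000 B_ack=256
After event 1: A_seq=352 A_ack=7000 B_seq=7000 B_ack=352
After event 2: A_seq=352 A_ack=7000 B_seq=7151 B_ack=352
After event 3: A_seq=352 A_ack=7000 B_seq=7276 B_ack=352
After event 4: A_seq=352 A_ack=7000 B_seq=7276 B_ack=352
After event 5: A_seq=352 A_ack=7000 B_seq=7336 B_ack=352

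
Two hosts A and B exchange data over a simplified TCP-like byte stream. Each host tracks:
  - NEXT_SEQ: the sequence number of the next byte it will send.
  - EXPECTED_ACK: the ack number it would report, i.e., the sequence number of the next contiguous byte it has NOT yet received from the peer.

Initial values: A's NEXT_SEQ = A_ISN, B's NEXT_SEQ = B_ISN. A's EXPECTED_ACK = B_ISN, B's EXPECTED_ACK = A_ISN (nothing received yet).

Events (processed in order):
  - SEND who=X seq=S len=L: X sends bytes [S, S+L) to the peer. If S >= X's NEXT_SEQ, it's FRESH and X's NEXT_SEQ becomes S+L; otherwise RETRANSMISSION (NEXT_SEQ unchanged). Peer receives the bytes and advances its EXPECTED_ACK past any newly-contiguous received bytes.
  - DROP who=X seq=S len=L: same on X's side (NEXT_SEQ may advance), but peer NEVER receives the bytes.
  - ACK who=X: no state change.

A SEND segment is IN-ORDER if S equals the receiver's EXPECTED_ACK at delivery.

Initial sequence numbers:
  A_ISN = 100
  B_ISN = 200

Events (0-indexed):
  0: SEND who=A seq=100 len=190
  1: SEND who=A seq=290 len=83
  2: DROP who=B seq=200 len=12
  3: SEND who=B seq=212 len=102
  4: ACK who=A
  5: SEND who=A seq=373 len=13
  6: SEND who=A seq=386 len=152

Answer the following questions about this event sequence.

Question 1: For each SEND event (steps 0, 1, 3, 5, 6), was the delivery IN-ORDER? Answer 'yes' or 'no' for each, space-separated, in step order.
Step 0: SEND seq=100 -> in-order
Step 1: SEND seq=290 -> in-order
Step 3: SEND seq=212 -> out-of-order
Step 5: SEND seq=373 -> in-order
Step 6: SEND seq=386 -> in-order

Answer: yes yes no yes yes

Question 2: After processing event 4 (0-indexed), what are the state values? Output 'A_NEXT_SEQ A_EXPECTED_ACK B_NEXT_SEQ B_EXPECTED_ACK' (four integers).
After event 0: A_seq=290 A_ack=200 B_seq=200 B_ack=290
After event 1: A_seq=373 A_ack=200 B_seq=200 B_ack=373
After event 2: A_seq=373 A_ack=200 B_seq=212 B_ack=373
After event 3: A_seq=373 A_ack=200 B_seq=314 B_ack=373
After event 4: A_seq=373 A_ack=200 B_seq=314 B_ack=373

373 200 314 373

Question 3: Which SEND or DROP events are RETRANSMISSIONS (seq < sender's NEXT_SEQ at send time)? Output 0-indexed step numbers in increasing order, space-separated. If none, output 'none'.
Step 0: SEND seq=100 -> fresh
Step 1: SEND seq=290 -> fresh
Step 2: DROP seq=200 -> fresh
Step 3: SEND seq=212 -> fresh
Step 5: SEND seq=373 -> fresh
Step 6: SEND seq=386 -> fresh

Answer: none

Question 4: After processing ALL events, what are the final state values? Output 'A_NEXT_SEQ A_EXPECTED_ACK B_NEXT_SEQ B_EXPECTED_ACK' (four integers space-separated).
After event 0: A_seq=290 A_ack=200 B_seq=200 B_ack=290
After event 1: A_seq=373 A_ack=200 B_seq=200 B_ack=373
After event 2: A_seq=373 A_ack=200 B_seq=212 B_ack=373
After event 3: A_seq=373 A_ack=200 B_seq=314 B_ack=373
After event 4: A_seq=373 A_ack=200 B_seq=314 B_ack=373
After event 5: A_seq=386 A_ack=200 B_seq=314 B_ack=386
After event 6: A_seq=538 A_ack=200 B_seq=314 B_ack=538

Answer: 538 200 314 538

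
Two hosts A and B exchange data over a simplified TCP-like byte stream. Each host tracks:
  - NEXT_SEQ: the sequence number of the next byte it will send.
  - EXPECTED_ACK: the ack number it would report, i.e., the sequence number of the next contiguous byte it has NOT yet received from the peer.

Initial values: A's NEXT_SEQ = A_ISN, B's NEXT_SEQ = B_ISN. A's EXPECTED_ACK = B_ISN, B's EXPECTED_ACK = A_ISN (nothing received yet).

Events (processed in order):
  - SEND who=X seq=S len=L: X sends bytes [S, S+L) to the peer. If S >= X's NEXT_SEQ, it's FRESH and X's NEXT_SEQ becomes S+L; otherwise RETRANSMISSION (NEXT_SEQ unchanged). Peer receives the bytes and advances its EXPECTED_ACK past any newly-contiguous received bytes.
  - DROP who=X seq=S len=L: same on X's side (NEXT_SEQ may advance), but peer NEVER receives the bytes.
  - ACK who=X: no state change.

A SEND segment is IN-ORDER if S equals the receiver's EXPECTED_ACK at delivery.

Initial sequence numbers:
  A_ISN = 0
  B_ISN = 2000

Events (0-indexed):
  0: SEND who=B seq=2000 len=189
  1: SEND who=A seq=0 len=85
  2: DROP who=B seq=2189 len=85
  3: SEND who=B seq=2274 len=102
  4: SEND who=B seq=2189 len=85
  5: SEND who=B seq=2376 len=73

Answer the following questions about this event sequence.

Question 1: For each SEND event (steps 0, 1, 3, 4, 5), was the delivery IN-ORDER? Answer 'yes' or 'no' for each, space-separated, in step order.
Step 0: SEND seq=2000 -> in-order
Step 1: SEND seq=0 -> in-order
Step 3: SEND seq=2274 -> out-of-order
Step 4: SEND seq=2189 -> in-order
Step 5: SEND seq=2376 -> in-order

Answer: yes yes no yes yes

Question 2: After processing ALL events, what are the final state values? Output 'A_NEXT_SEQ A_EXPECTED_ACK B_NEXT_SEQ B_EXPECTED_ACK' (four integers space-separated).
After event 0: A_seq=0 A_ack=2189 B_seq=2189 B_ack=0
After event 1: A_seq=85 A_ack=2189 B_seq=2189 B_ack=85
After event 2: A_seq=85 A_ack=2189 B_seq=2274 B_ack=85
After event 3: A_seq=85 A_ack=2189 B_seq=2376 B_ack=85
After event 4: A_seq=85 A_ack=2376 B_seq=2376 B_ack=85
After event 5: A_seq=85 A_ack=2449 B_seq=2449 B_ack=85

Answer: 85 2449 2449 85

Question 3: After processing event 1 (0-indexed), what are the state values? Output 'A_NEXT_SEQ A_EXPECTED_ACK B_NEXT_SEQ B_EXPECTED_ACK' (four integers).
After event 0: A_seq=0 A_ack=2189 B_seq=2189 B_ack=0
After event 1: A_seq=85 A_ack=2189 B_seq=2189 B_ack=85

85 2189 2189 85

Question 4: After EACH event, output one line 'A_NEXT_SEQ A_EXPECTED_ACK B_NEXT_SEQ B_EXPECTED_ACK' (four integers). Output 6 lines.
0 2189 2189 0
85 2189 2189 85
85 2189 2274 85
85 2189 2376 85
85 2376 2376 85
85 2449 2449 85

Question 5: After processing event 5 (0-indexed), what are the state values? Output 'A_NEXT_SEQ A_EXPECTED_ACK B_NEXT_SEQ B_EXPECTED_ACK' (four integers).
After event 0: A_seq=0 A_ack=2189 B_seq=2189 B_ack=0
After event 1: A_seq=85 A_ack=2189 B_seq=2189 B_ack=85
After event 2: A_seq=85 A_ack=2189 B_seq=2274 B_ack=85
After event 3: A_seq=85 A_ack=2189 B_seq=2376 B_ack=85
After event 4: A_seq=85 A_ack=2376 B_seq=2376 B_ack=85
After event 5: A_seq=85 A_ack=2449 B_seq=2449 B_ack=85

85 2449 2449 85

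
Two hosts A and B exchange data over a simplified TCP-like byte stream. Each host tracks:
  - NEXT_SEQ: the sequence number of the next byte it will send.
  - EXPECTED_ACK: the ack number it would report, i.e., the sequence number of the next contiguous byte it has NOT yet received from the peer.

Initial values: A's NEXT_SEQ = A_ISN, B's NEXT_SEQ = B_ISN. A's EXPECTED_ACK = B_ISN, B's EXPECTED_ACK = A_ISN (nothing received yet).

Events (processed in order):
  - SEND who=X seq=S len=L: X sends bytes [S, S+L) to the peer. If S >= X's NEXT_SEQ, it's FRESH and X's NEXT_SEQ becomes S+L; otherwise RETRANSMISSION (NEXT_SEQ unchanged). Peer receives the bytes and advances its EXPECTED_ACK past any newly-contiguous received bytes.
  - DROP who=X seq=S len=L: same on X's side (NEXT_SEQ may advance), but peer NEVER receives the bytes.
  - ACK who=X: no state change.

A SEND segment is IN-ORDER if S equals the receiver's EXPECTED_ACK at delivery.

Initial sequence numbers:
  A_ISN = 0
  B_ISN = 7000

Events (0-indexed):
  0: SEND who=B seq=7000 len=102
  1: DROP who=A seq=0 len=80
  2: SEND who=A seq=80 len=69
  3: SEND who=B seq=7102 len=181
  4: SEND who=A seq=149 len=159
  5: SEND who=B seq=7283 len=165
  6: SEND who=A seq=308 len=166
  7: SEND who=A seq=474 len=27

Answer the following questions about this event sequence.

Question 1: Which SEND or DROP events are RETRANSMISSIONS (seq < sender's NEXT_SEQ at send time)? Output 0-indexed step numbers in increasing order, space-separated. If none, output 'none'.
Answer: none

Derivation:
Step 0: SEND seq=7000 -> fresh
Step 1: DROP seq=0 -> fresh
Step 2: SEND seq=80 -> fresh
Step 3: SEND seq=7102 -> fresh
Step 4: SEND seq=149 -> fresh
Step 5: SEND seq=7283 -> fresh
Step 6: SEND seq=308 -> fresh
Step 7: SEND seq=474 -> fresh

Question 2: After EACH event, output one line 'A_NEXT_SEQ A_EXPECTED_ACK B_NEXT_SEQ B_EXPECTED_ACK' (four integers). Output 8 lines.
0 7102 7102 0
80 7102 7102 0
149 7102 7102 0
149 7283 7283 0
308 7283 7283 0
308 7448 7448 0
474 7448 7448 0
501 7448 7448 0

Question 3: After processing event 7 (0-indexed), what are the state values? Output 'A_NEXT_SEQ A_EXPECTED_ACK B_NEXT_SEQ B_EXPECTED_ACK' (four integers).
After event 0: A_seq=0 A_ack=7102 B_seq=7102 B_ack=0
After event 1: A_seq=80 A_ack=7102 B_seq=7102 B_ack=0
After event 2: A_seq=149 A_ack=7102 B_seq=7102 B_ack=0
After event 3: A_seq=149 A_ack=7283 B_seq=7283 B_ack=0
After event 4: A_seq=308 A_ack=7283 B_seq=7283 B_ack=0
After event 5: A_seq=308 A_ack=7448 B_seq=7448 B_ack=0
After event 6: A_seq=474 A_ack=7448 B_seq=7448 B_ack=0
After event 7: A_seq=501 A_ack=7448 B_seq=7448 B_ack=0

501 7448 7448 0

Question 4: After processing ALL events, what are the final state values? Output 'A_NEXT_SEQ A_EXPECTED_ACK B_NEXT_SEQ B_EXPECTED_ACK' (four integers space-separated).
Answer: 501 7448 7448 0

Derivation:
After event 0: A_seq=0 A_ack=7102 B_seq=7102 B_ack=0
After event 1: A_seq=80 A_ack=7102 B_seq=7102 B_ack=0
After event 2: A_seq=149 A_ack=7102 B_seq=7102 B_ack=0
After event 3: A_seq=149 A_ack=7283 B_seq=7283 B_ack=0
After event 4: A_seq=308 A_ack=7283 B_seq=7283 B_ack=0
After event 5: A_seq=308 A_ack=7448 B_seq=7448 B_ack=0
After event 6: A_seq=474 A_ack=7448 B_seq=7448 B_ack=0
After event 7: A_seq=501 A_ack=7448 B_seq=7448 B_ack=0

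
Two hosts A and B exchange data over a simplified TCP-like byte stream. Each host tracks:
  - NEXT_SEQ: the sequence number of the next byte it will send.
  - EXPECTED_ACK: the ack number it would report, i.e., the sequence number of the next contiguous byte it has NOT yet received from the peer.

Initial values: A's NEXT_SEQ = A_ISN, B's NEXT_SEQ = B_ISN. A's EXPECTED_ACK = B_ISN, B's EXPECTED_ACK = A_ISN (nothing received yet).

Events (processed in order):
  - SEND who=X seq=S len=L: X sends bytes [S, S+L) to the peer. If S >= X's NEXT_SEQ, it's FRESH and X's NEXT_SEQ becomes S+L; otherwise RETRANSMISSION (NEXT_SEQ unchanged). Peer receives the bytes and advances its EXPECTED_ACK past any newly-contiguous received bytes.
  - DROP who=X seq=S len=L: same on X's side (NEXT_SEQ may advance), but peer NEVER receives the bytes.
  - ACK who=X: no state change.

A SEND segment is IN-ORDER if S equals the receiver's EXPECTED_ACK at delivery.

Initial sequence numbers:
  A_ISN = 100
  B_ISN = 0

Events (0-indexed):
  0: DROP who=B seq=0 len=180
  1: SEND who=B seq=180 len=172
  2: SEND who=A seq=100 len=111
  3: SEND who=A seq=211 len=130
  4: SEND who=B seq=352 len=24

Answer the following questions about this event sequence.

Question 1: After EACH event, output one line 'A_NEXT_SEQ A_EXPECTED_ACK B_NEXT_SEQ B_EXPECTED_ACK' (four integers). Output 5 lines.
100 0 180 100
100 0 352 100
211 0 352 211
341 0 352 341
341 0 376 341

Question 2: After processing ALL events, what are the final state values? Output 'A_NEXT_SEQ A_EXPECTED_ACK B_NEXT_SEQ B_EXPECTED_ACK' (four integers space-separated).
Answer: 341 0 376 341

Derivation:
After event 0: A_seq=100 A_ack=0 B_seq=180 B_ack=100
After event 1: A_seq=100 A_ack=0 B_seq=352 B_ack=100
After event 2: A_seq=211 A_ack=0 B_seq=352 B_ack=211
After event 3: A_seq=341 A_ack=0 B_seq=352 B_ack=341
After event 4: A_seq=341 A_ack=0 B_seq=376 B_ack=341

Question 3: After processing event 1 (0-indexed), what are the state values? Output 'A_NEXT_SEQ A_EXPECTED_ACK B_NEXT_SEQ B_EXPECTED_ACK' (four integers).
After event 0: A_seq=100 A_ack=0 B_seq=180 B_ack=100
After event 1: A_seq=100 A_ack=0 B_seq=352 B_ack=100

100 0 352 100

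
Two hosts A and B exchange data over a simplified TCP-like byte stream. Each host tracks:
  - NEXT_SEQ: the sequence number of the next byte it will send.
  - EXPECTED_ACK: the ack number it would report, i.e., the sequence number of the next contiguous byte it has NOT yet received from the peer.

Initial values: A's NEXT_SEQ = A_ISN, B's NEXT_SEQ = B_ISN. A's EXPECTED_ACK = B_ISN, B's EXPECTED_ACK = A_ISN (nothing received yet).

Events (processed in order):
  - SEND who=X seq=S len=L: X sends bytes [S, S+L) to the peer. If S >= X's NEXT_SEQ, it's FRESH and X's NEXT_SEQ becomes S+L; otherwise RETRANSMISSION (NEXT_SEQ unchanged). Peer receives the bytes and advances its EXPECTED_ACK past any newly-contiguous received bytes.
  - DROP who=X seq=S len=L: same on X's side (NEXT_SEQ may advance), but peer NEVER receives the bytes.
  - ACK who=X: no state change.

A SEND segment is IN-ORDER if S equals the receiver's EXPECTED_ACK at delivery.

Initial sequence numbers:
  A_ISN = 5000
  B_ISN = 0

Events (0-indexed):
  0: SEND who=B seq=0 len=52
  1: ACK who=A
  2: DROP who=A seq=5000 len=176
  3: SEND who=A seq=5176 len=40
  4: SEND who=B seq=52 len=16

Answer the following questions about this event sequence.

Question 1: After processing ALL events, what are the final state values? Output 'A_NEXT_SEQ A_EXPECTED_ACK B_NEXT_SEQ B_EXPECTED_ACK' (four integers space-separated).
After event 0: A_seq=5000 A_ack=52 B_seq=52 B_ack=5000
After event 1: A_seq=5000 A_ack=52 B_seq=52 B_ack=5000
After event 2: A_seq=5176 A_ack=52 B_seq=52 B_ack=5000
After event 3: A_seq=5216 A_ack=52 B_seq=52 B_ack=5000
After event 4: A_seq=5216 A_ack=68 B_seq=68 B_ack=5000

Answer: 5216 68 68 5000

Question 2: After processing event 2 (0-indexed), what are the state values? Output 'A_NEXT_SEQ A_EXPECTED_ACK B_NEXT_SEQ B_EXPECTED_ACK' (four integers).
After event 0: A_seq=5000 A_ack=52 B_seq=52 B_ack=5000
After event 1: A_seq=5000 A_ack=52 B_seq=52 B_ack=5000
After event 2: A_seq=5176 A_ack=52 B_seq=52 B_ack=5000

5176 52 52 5000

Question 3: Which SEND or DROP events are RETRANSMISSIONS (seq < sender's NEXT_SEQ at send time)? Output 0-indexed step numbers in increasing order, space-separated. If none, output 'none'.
Step 0: SEND seq=0 -> fresh
Step 2: DROP seq=5000 -> fresh
Step 3: SEND seq=5176 -> fresh
Step 4: SEND seq=52 -> fresh

Answer: none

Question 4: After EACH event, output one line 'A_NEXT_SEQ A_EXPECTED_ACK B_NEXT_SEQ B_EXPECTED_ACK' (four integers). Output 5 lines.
5000 52 52 5000
5000 52 52 5000
5176 52 52 5000
5216 52 52 5000
5216 68 68 5000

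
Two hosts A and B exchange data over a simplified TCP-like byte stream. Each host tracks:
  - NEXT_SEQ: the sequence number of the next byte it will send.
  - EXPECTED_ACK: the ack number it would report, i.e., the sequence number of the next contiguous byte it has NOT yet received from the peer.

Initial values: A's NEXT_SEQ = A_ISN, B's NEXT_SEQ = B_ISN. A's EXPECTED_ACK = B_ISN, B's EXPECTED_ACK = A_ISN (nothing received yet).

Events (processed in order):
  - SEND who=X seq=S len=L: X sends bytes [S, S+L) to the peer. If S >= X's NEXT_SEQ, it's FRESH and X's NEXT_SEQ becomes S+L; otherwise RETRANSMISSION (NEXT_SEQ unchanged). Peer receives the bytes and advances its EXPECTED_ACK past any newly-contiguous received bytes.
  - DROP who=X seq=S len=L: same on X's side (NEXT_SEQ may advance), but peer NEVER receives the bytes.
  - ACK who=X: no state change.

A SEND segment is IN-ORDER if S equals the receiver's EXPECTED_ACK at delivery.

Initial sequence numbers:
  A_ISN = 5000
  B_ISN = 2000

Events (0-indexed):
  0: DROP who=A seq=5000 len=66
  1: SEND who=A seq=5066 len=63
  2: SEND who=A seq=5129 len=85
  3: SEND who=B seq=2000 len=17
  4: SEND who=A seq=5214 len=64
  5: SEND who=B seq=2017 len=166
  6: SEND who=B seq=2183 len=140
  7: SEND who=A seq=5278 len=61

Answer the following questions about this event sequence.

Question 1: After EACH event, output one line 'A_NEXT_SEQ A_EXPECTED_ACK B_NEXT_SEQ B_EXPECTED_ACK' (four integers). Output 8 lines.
5066 2000 2000 5000
5129 2000 2000 5000
5214 2000 2000 5000
5214 2017 2017 5000
5278 2017 2017 5000
5278 2183 2183 5000
5278 2323 2323 5000
5339 2323 2323 5000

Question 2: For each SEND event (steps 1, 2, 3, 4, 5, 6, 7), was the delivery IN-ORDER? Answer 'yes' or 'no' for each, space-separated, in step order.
Answer: no no yes no yes yes no

Derivation:
Step 1: SEND seq=5066 -> out-of-order
Step 2: SEND seq=5129 -> out-of-order
Step 3: SEND seq=2000 -> in-order
Step 4: SEND seq=5214 -> out-of-order
Step 5: SEND seq=2017 -> in-order
Step 6: SEND seq=2183 -> in-order
Step 7: SEND seq=5278 -> out-of-order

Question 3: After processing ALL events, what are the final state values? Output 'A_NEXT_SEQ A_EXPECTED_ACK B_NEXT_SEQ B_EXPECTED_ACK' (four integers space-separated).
Answer: 5339 2323 2323 5000

Derivation:
After event 0: A_seq=5066 A_ack=2000 B_seq=2000 B_ack=5000
After event 1: A_seq=5129 A_ack=2000 B_seq=2000 B_ack=5000
After event 2: A_seq=5214 A_ack=2000 B_seq=2000 B_ack=5000
After event 3: A_seq=5214 A_ack=2017 B_seq=2017 B_ack=5000
After event 4: A_seq=5278 A_ack=2017 B_seq=2017 B_ack=5000
After event 5: A_seq=5278 A_ack=2183 B_seq=2183 B_ack=5000
After event 6: A_seq=5278 A_ack=2323 B_seq=2323 B_ack=5000
After event 7: A_seq=5339 A_ack=2323 B_seq=2323 B_ack=5000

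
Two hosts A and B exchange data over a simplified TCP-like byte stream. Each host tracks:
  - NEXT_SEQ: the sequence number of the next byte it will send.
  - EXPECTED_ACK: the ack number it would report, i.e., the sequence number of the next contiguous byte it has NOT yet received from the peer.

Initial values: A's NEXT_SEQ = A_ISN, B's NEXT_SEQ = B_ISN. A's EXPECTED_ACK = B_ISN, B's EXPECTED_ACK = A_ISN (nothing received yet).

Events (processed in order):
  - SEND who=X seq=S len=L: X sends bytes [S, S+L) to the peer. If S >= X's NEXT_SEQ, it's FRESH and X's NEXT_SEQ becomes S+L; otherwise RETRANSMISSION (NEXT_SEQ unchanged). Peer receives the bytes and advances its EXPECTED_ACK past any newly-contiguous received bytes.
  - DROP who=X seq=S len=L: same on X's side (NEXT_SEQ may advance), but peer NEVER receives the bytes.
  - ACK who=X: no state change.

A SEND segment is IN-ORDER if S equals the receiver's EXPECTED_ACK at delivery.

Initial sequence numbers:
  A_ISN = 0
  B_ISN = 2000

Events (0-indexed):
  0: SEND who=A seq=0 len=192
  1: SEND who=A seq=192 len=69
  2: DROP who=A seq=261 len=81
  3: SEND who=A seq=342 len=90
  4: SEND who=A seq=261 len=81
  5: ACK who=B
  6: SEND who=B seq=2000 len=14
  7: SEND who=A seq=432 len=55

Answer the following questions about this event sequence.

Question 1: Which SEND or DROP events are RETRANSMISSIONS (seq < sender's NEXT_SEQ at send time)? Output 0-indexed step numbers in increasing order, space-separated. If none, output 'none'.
Answer: 4

Derivation:
Step 0: SEND seq=0 -> fresh
Step 1: SEND seq=192 -> fresh
Step 2: DROP seq=261 -> fresh
Step 3: SEND seq=342 -> fresh
Step 4: SEND seq=261 -> retransmit
Step 6: SEND seq=2000 -> fresh
Step 7: SEND seq=432 -> fresh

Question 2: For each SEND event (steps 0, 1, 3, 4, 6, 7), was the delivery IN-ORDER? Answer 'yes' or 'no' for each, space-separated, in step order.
Answer: yes yes no yes yes yes

Derivation:
Step 0: SEND seq=0 -> in-order
Step 1: SEND seq=192 -> in-order
Step 3: SEND seq=342 -> out-of-order
Step 4: SEND seq=261 -> in-order
Step 6: SEND seq=2000 -> in-order
Step 7: SEND seq=432 -> in-order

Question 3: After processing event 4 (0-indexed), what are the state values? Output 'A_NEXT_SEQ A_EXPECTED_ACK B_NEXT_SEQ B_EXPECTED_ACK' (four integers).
After event 0: A_seq=192 A_ack=2000 B_seq=2000 B_ack=192
After event 1: A_seq=261 A_ack=2000 B_seq=2000 B_ack=261
After event 2: A_seq=342 A_ack=2000 B_seq=2000 B_ack=261
After event 3: A_seq=432 A_ack=2000 B_seq=2000 B_ack=261
After event 4: A_seq=432 A_ack=2000 B_seq=2000 B_ack=432

432 2000 2000 432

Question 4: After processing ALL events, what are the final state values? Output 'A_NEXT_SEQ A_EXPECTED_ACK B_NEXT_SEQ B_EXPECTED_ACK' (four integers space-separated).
Answer: 487 2014 2014 487

Derivation:
After event 0: A_seq=192 A_ack=2000 B_seq=2000 B_ack=192
After event 1: A_seq=261 A_ack=2000 B_seq=2000 B_ack=261
After event 2: A_seq=342 A_ack=2000 B_seq=2000 B_ack=261
After event 3: A_seq=432 A_ack=2000 B_seq=2000 B_ack=261
After event 4: A_seq=432 A_ack=2000 B_seq=2000 B_ack=432
After event 5: A_seq=432 A_ack=2000 B_seq=2000 B_ack=432
After event 6: A_seq=432 A_ack=2014 B_seq=2014 B_ack=432
After event 7: A_seq=487 A_ack=2014 B_seq=2014 B_ack=487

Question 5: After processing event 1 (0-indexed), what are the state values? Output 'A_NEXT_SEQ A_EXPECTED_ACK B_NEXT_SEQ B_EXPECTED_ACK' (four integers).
After event 0: A_seq=192 A_ack=2000 B_seq=2000 B_ack=192
After event 1: A_seq=261 A_ack=2000 B_seq=2000 B_ack=261

261 2000 2000 261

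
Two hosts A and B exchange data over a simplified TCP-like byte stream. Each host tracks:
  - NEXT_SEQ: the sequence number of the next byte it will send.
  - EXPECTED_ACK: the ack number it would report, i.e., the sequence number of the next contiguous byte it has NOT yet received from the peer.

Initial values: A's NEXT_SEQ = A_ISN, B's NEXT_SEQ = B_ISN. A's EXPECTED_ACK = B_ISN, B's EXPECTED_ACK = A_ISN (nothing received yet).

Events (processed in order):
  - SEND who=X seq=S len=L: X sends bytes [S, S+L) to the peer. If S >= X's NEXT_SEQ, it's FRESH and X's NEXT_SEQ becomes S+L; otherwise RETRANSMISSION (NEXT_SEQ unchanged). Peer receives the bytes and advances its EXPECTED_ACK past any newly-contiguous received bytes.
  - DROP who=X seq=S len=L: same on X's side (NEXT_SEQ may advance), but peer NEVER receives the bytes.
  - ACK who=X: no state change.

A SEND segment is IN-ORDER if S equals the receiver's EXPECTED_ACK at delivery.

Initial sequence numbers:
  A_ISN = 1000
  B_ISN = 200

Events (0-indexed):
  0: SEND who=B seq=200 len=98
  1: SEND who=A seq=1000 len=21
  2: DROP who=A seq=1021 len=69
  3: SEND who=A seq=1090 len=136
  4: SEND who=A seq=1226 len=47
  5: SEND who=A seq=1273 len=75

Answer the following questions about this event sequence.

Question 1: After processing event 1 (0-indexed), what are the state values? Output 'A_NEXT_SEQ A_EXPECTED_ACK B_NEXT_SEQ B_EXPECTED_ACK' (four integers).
After event 0: A_seq=1000 A_ack=298 B_seq=298 B_ack=1000
After event 1: A_seq=1021 A_ack=298 B_seq=298 B_ack=1021

1021 298 298 1021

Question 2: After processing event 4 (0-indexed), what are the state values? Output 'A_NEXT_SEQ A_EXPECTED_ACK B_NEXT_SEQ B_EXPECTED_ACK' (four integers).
After event 0: A_seq=1000 A_ack=298 B_seq=298 B_ack=1000
After event 1: A_seq=1021 A_ack=298 B_seq=298 B_ack=1021
After event 2: A_seq=1090 A_ack=298 B_seq=298 B_ack=1021
After event 3: A_seq=1226 A_ack=298 B_seq=298 B_ack=1021
After event 4: A_seq=1273 A_ack=298 B_seq=298 B_ack=1021

1273 298 298 1021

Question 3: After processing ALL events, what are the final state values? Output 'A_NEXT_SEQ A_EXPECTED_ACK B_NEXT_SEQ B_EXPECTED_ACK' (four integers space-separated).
After event 0: A_seq=1000 A_ack=298 B_seq=298 B_ack=1000
After event 1: A_seq=1021 A_ack=298 B_seq=298 B_ack=1021
After event 2: A_seq=1090 A_ack=298 B_seq=298 B_ack=1021
After event 3: A_seq=1226 A_ack=298 B_seq=298 B_ack=1021
After event 4: A_seq=1273 A_ack=298 B_seq=298 B_ack=1021
After event 5: A_seq=1348 A_ack=298 B_seq=298 B_ack=1021

Answer: 1348 298 298 1021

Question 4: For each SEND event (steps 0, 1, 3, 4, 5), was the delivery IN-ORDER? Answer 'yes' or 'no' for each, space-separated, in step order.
Step 0: SEND seq=200 -> in-order
Step 1: SEND seq=1000 -> in-order
Step 3: SEND seq=1090 -> out-of-order
Step 4: SEND seq=1226 -> out-of-order
Step 5: SEND seq=1273 -> out-of-order

Answer: yes yes no no no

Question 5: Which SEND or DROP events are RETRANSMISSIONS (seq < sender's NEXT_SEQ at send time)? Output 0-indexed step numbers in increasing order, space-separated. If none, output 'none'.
Step 0: SEND seq=200 -> fresh
Step 1: SEND seq=1000 -> fresh
Step 2: DROP seq=1021 -> fresh
Step 3: SEND seq=1090 -> fresh
Step 4: SEND seq=1226 -> fresh
Step 5: SEND seq=1273 -> fresh

Answer: none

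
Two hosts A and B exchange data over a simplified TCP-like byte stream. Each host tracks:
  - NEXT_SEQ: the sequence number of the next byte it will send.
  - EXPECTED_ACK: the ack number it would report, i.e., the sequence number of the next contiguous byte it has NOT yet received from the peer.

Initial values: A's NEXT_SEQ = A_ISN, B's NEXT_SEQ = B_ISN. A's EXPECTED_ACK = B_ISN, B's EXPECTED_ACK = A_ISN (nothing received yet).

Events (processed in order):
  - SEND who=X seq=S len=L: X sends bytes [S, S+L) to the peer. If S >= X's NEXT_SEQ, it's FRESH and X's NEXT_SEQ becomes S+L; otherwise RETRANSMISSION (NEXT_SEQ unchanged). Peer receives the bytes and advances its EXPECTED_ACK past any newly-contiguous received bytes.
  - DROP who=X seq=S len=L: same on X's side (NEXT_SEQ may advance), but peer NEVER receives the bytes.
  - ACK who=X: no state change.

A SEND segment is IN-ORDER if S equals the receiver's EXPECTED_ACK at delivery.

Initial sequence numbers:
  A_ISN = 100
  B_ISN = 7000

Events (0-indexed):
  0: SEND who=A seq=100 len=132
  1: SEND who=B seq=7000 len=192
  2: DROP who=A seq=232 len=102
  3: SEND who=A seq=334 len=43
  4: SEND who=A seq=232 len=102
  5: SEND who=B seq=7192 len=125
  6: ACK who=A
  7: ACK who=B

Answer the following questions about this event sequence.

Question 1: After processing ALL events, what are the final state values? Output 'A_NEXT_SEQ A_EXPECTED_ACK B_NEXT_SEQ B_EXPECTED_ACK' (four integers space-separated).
After event 0: A_seq=232 A_ack=7000 B_seq=7000 B_ack=232
After event 1: A_seq=232 A_ack=7192 B_seq=7192 B_ack=232
After event 2: A_seq=334 A_ack=7192 B_seq=7192 B_ack=232
After event 3: A_seq=377 A_ack=7192 B_seq=7192 B_ack=232
After event 4: A_seq=377 A_ack=7192 B_seq=7192 B_ack=377
After event 5: A_seq=377 A_ack=7317 B_seq=7317 B_ack=377
After event 6: A_seq=377 A_ack=7317 B_seq=7317 B_ack=377
After event 7: A_seq=377 A_ack=7317 B_seq=7317 B_ack=377

Answer: 377 7317 7317 377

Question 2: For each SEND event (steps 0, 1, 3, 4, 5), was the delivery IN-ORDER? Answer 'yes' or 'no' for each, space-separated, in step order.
Step 0: SEND seq=100 -> in-order
Step 1: SEND seq=7000 -> in-order
Step 3: SEND seq=334 -> out-of-order
Step 4: SEND seq=232 -> in-order
Step 5: SEND seq=7192 -> in-order

Answer: yes yes no yes yes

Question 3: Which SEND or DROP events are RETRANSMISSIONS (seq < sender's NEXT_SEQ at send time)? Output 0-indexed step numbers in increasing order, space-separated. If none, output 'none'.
Answer: 4

Derivation:
Step 0: SEND seq=100 -> fresh
Step 1: SEND seq=7000 -> fresh
Step 2: DROP seq=232 -> fresh
Step 3: SEND seq=334 -> fresh
Step 4: SEND seq=232 -> retransmit
Step 5: SEND seq=7192 -> fresh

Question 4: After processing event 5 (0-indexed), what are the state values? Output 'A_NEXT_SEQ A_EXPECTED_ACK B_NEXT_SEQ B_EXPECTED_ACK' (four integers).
After event 0: A_seq=232 A_ack=7000 B_seq=7000 B_ack=232
After event 1: A_seq=232 A_ack=7192 B_seq=7192 B_ack=232
After event 2: A_seq=334 A_ack=7192 B_seq=7192 B_ack=232
After event 3: A_seq=377 A_ack=7192 B_seq=7192 B_ack=232
After event 4: A_seq=377 A_ack=7192 B_seq=7192 B_ack=377
After event 5: A_seq=377 A_ack=7317 B_seq=7317 B_ack=377

377 7317 7317 377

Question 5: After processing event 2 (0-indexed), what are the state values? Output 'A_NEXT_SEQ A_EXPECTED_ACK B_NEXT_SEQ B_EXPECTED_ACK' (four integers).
After event 0: A_seq=232 A_ack=7000 B_seq=7000 B_ack=232
After event 1: A_seq=232 A_ack=7192 B_seq=7192 B_ack=232
After event 2: A_seq=334 A_ack=7192 B_seq=7192 B_ack=232

334 7192 7192 232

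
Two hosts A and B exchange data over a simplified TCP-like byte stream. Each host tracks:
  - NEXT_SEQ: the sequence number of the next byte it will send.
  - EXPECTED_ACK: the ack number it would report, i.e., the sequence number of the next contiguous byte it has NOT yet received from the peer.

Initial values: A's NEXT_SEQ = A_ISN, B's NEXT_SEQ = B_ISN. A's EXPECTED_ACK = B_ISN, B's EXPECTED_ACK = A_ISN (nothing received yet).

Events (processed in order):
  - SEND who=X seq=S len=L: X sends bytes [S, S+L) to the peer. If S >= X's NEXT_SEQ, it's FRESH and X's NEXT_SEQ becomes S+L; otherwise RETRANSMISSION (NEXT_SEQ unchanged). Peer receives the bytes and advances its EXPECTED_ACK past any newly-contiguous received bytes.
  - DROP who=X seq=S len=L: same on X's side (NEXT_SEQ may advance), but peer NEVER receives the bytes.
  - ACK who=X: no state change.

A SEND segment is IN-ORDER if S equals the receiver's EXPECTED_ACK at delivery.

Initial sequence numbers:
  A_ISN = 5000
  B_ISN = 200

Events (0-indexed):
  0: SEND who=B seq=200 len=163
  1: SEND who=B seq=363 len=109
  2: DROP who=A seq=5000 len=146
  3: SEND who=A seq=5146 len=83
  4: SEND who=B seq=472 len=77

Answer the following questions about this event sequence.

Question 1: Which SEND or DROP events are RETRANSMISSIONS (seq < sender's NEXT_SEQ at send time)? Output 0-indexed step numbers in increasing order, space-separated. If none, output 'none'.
Answer: none

Derivation:
Step 0: SEND seq=200 -> fresh
Step 1: SEND seq=363 -> fresh
Step 2: DROP seq=5000 -> fresh
Step 3: SEND seq=5146 -> fresh
Step 4: SEND seq=472 -> fresh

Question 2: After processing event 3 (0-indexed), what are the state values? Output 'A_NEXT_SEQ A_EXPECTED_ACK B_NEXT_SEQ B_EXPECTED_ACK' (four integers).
After event 0: A_seq=5000 A_ack=363 B_seq=363 B_ack=5000
After event 1: A_seq=5000 A_ack=472 B_seq=472 B_ack=5000
After event 2: A_seq=5146 A_ack=472 B_seq=472 B_ack=5000
After event 3: A_seq=5229 A_ack=472 B_seq=472 B_ack=5000

5229 472 472 5000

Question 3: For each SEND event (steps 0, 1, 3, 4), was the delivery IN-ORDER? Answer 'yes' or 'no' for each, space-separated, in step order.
Answer: yes yes no yes

Derivation:
Step 0: SEND seq=200 -> in-order
Step 1: SEND seq=363 -> in-order
Step 3: SEND seq=5146 -> out-of-order
Step 4: SEND seq=472 -> in-order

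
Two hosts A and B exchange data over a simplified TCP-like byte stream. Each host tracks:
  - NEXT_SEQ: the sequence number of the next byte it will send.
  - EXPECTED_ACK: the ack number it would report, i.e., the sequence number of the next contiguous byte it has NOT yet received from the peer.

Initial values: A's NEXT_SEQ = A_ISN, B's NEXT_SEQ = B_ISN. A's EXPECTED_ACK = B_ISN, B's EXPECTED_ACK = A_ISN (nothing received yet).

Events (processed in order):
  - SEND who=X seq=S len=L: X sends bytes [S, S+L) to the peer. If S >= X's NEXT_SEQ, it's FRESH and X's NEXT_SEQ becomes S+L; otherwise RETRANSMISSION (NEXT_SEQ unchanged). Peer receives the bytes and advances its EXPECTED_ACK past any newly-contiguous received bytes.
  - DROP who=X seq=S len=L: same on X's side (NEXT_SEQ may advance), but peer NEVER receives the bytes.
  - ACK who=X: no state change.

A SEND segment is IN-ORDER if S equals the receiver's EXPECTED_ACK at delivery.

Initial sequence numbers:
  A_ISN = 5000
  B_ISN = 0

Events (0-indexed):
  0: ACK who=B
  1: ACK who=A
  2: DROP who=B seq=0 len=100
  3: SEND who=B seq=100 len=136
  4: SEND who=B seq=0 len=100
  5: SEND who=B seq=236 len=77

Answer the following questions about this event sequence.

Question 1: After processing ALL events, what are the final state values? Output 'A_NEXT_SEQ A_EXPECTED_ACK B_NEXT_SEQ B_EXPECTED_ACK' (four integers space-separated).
After event 0: A_seq=5000 A_ack=0 B_seq=0 B_ack=5000
After event 1: A_seq=5000 A_ack=0 B_seq=0 B_ack=5000
After event 2: A_seq=5000 A_ack=0 B_seq=100 B_ack=5000
After event 3: A_seq=5000 A_ack=0 B_seq=236 B_ack=5000
After event 4: A_seq=5000 A_ack=236 B_seq=236 B_ack=5000
After event 5: A_seq=5000 A_ack=313 B_seq=313 B_ack=5000

Answer: 5000 313 313 5000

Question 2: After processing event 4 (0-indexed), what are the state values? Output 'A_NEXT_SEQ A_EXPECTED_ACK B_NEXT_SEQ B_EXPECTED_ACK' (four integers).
After event 0: A_seq=5000 A_ack=0 B_seq=0 B_ack=5000
After event 1: A_seq=5000 A_ack=0 B_seq=0 B_ack=5000
After event 2: A_seq=5000 A_ack=0 B_seq=100 B_ack=5000
After event 3: A_seq=5000 A_ack=0 B_seq=236 B_ack=5000
After event 4: A_seq=5000 A_ack=236 B_seq=236 B_ack=5000

5000 236 236 5000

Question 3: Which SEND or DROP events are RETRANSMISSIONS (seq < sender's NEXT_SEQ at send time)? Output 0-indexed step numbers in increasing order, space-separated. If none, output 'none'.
Answer: 4

Derivation:
Step 2: DROP seq=0 -> fresh
Step 3: SEND seq=100 -> fresh
Step 4: SEND seq=0 -> retransmit
Step 5: SEND seq=236 -> fresh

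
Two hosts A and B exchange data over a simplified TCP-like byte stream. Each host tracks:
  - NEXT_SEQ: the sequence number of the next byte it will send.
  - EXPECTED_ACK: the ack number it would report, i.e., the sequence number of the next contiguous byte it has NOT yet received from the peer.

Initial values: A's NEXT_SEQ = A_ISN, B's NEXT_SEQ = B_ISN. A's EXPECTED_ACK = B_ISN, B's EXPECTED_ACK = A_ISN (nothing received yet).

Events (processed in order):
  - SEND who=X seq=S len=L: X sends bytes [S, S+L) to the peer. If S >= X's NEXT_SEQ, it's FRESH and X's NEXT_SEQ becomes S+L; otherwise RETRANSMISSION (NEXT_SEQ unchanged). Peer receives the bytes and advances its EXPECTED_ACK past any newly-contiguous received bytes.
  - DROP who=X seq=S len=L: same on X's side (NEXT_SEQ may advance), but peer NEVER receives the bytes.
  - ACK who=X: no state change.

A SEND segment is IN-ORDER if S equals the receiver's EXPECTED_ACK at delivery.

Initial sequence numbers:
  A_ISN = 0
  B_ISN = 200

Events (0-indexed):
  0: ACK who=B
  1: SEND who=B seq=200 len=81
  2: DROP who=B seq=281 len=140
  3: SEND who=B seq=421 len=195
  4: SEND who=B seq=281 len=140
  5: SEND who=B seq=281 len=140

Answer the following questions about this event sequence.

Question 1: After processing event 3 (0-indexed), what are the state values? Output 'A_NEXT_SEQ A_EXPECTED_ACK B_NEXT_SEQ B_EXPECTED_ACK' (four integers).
After event 0: A_seq=0 A_ack=200 B_seq=200 B_ack=0
After event 1: A_seq=0 A_ack=281 B_seq=281 B_ack=0
After event 2: A_seq=0 A_ack=281 B_seq=421 B_ack=0
After event 3: A_seq=0 A_ack=281 B_seq=616 B_ack=0

0 281 616 0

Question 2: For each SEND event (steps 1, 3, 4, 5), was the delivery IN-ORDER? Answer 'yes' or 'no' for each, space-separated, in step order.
Answer: yes no yes no

Derivation:
Step 1: SEND seq=200 -> in-order
Step 3: SEND seq=421 -> out-of-order
Step 4: SEND seq=281 -> in-order
Step 5: SEND seq=281 -> out-of-order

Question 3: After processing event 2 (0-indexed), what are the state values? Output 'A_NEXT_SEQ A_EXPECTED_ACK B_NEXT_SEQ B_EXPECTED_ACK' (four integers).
After event 0: A_seq=0 A_ack=200 B_seq=200 B_ack=0
After event 1: A_seq=0 A_ack=281 B_seq=281 B_ack=0
After event 2: A_seq=0 A_ack=281 B_seq=421 B_ack=0

0 281 421 0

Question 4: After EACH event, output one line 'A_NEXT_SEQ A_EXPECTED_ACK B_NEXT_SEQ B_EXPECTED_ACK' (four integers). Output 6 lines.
0 200 200 0
0 281 281 0
0 281 421 0
0 281 616 0
0 616 616 0
0 616 616 0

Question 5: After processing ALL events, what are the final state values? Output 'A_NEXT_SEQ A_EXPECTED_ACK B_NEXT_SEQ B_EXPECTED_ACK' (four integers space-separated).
After event 0: A_seq=0 A_ack=200 B_seq=200 B_ack=0
After event 1: A_seq=0 A_ack=281 B_seq=281 B_ack=0
After event 2: A_seq=0 A_ack=281 B_seq=421 B_ack=0
After event 3: A_seq=0 A_ack=281 B_seq=616 B_ack=0
After event 4: A_seq=0 A_ack=616 B_seq=616 B_ack=0
After event 5: A_seq=0 A_ack=616 B_seq=616 B_ack=0

Answer: 0 616 616 0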